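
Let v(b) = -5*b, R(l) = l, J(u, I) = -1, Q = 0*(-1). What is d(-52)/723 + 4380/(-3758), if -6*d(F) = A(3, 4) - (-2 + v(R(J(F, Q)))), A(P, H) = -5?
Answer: -4742594/4075551 ≈ -1.1637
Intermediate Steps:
Q = 0
d(F) = 4/3 (d(F) = -(-5 - (-2 - 5*(-1)))/6 = -(-5 - (-2 + 5))/6 = -(-5 - 1*3)/6 = -(-5 - 3)/6 = -⅙*(-8) = 4/3)
d(-52)/723 + 4380/(-3758) = (4/3)/723 + 4380/(-3758) = (4/3)*(1/723) + 4380*(-1/3758) = 4/2169 - 2190/1879 = -4742594/4075551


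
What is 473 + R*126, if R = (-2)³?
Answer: -535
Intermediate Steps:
R = -8
473 + R*126 = 473 - 8*126 = 473 - 1008 = -535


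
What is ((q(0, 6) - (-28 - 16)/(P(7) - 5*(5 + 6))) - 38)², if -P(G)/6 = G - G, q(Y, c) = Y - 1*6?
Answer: 50176/25 ≈ 2007.0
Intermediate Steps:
q(Y, c) = -6 + Y (q(Y, c) = Y - 6 = -6 + Y)
P(G) = 0 (P(G) = -6*(G - G) = -6*0 = 0)
((q(0, 6) - (-28 - 16)/(P(7) - 5*(5 + 6))) - 38)² = (((-6 + 0) - (-28 - 16)/(0 - 5*(5 + 6))) - 38)² = ((-6 - (-44)/(0 - 5*11)) - 38)² = ((-6 - (-44)/(0 - 55)) - 38)² = ((-6 - (-44)/(-55)) - 38)² = ((-6 - (-44)*(-1)/55) - 38)² = ((-6 - 1*⅘) - 38)² = ((-6 - ⅘) - 38)² = (-34/5 - 38)² = (-224/5)² = 50176/25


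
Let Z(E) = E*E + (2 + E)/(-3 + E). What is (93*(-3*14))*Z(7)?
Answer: -400365/2 ≈ -2.0018e+5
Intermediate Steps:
Z(E) = E² + (2 + E)/(-3 + E)
(93*(-3*14))*Z(7) = (93*(-3*14))*((2 + 7 + 7³ - 3*7²)/(-3 + 7)) = (93*(-42))*((2 + 7 + 343 - 3*49)/4) = -1953*(2 + 7 + 343 - 147)/2 = -1953*205/2 = -3906*205/4 = -400365/2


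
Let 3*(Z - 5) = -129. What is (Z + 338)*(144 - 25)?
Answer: 35700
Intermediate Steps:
Z = -38 (Z = 5 + (⅓)*(-129) = 5 - 43 = -38)
(Z + 338)*(144 - 25) = (-38 + 338)*(144 - 25) = 300*119 = 35700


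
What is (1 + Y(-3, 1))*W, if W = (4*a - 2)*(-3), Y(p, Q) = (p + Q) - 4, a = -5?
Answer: -330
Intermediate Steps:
Y(p, Q) = -4 + Q + p (Y(p, Q) = (Q + p) - 4 = -4 + Q + p)
W = 66 (W = (4*(-5) - 2)*(-3) = (-20 - 2)*(-3) = -22*(-3) = 66)
(1 + Y(-3, 1))*W = (1 + (-4 + 1 - 3))*66 = (1 - 6)*66 = -5*66 = -330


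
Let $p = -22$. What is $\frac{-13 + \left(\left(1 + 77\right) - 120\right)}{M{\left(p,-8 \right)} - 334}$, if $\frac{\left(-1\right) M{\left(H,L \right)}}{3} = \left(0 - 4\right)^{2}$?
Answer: $\frac{55}{382} \approx 0.14398$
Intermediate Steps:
$M{\left(H,L \right)} = -48$ ($M{\left(H,L \right)} = - 3 \left(0 - 4\right)^{2} = - 3 \left(-4\right)^{2} = \left(-3\right) 16 = -48$)
$\frac{-13 + \left(\left(1 + 77\right) - 120\right)}{M{\left(p,-8 \right)} - 334} = \frac{-13 + \left(\left(1 + 77\right) - 120\right)}{-48 - 334} = \frac{-13 + \left(78 - 120\right)}{-382} = \left(-13 - 42\right) \left(- \frac{1}{382}\right) = \left(-55\right) \left(- \frac{1}{382}\right) = \frac{55}{382}$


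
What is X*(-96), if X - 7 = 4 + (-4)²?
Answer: -2592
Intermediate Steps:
X = 27 (X = 7 + (4 + (-4)²) = 7 + (4 + 16) = 7 + 20 = 27)
X*(-96) = 27*(-96) = -2592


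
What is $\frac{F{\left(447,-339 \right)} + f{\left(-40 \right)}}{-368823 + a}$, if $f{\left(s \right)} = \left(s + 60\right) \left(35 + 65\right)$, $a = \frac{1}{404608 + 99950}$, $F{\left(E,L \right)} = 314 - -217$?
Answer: $- \frac{1277036298}{186092595233} \approx -0.0068624$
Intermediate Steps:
$F{\left(E,L \right)} = 531$ ($F{\left(E,L \right)} = 314 + 217 = 531$)
$a = \frac{1}{504558} \approx 1.9819 \cdot 10^{-6}$
$f{\left(s \right)} = 6000 + 100 s$ ($f{\left(s \right)} = \left(60 + s\right) 100 = 6000 + 100 s$)
$\frac{F{\left(447,-339 \right)} + f{\left(-40 \right)}}{-368823 + a} = \frac{531 + \left(6000 + 100 \left(-40\right)\right)}{-368823 + \frac{1}{504558}} = \frac{531 + \left(6000 - 4000\right)}{- \frac{186092595233}{504558}} = \left(531 + 2000\right) \left(- \frac{504558}{186092595233}\right) = 2531 \left(- \frac{504558}{186092595233}\right) = - \frac{1277036298}{186092595233}$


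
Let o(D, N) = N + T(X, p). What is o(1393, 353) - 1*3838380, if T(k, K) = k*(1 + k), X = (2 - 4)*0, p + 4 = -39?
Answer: -3838027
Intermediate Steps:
p = -43 (p = -4 - 39 = -43)
X = 0 (X = -2*0 = 0)
o(D, N) = N (o(D, N) = N + 0*(1 + 0) = N + 0*1 = N + 0 = N)
o(1393, 353) - 1*3838380 = 353 - 1*3838380 = 353 - 3838380 = -3838027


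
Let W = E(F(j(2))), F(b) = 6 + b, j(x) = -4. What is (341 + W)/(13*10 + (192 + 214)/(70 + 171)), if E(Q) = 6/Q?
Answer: 10363/3967 ≈ 2.6123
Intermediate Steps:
W = 3 (W = 6/(6 - 4) = 6/2 = 6*(½) = 3)
(341 + W)/(13*10 + (192 + 214)/(70 + 171)) = (341 + 3)/(13*10 + (192 + 214)/(70 + 171)) = 344/(130 + 406/241) = 344/(31736/241) = 344*(241/31736) = 10363/3967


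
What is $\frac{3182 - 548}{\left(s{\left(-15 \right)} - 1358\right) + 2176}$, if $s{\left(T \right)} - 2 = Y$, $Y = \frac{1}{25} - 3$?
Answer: $\frac{32925}{10213} \approx 3.2238$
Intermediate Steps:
$Y = - \frac{74}{25}$ ($Y = \frac{1}{25} - 3 = - \frac{74}{25} \approx -2.96$)
$s{\left(T \right)} = - \frac{24}{25}$ ($s{\left(T \right)} = 2 - \frac{74}{25} = - \frac{24}{25}$)
$\frac{3182 - 548}{\left(s{\left(-15 \right)} - 1358\right) + 2176} = \frac{3182 - 548}{\left(- \frac{24}{25} - 1358\right) + 2176} = \frac{2634}{- \frac{33974}{25} + 2176} = \frac{2634}{\frac{20426}{25}} = 2634 \cdot \frac{25}{20426} = \frac{32925}{10213}$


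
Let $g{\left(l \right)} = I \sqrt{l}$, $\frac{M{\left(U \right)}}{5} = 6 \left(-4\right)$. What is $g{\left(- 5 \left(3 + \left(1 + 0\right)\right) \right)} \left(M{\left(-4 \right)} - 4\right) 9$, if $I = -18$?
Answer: $40176 i \sqrt{5} \approx 89836.0 i$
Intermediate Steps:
$M{\left(U \right)} = -120$ ($M{\left(U \right)} = 5 \cdot 6 \left(-4\right) = 5 \left(-24\right) = -120$)
$g{\left(l \right)} = - 18 \sqrt{l}$
$g{\left(- 5 \left(3 + \left(1 + 0\right)\right) \right)} \left(M{\left(-4 \right)} - 4\right) 9 = - 18 \sqrt{- 5 \left(3 + \left(1 + 0\right)\right)} \left(-120 - 4\right) 9 = - 18 \sqrt{- 5 \left(3 + 1\right)} \left(\left(-124\right) 9\right) = - 18 \sqrt{\left(-5\right) 4} \left(-1116\right) = - 18 \sqrt{-20} \left(-1116\right) = - 18 \cdot 2 i \sqrt{5} \left(-1116\right) = - 36 i \sqrt{5} \left(-1116\right) = 40176 i \sqrt{5}$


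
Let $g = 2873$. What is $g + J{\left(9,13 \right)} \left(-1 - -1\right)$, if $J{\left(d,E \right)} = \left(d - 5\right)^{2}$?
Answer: $2873$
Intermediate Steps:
$J{\left(d,E \right)} = \left(-5 + d\right)^{2}$
$g + J{\left(9,13 \right)} \left(-1 - -1\right) = 2873 + \left(-5 + 9\right)^{2} \left(-1 - -1\right) = 2873 + 4^{2} \left(-1 + 1\right) = 2873 + 16 \cdot 0 = 2873 + 0 = 2873$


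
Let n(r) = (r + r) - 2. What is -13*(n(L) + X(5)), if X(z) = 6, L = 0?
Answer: -52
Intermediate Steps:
n(r) = -2 + 2*r (n(r) = 2*r - 2 = -2 + 2*r)
-13*(n(L) + X(5)) = -13*((-2 + 2*0) + 6) = -13*((-2 + 0) + 6) = -13*(-2 + 6) = -13*4 = -52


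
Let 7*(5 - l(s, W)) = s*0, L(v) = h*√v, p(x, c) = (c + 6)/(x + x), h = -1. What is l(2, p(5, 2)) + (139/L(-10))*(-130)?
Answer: 5 - 1807*I*√10 ≈ 5.0 - 5714.2*I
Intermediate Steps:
p(x, c) = (6 + c)/(2*x) (p(x, c) = (6 + c)/((2*x)) = (6 + c)*(1/(2*x)) = (6 + c)/(2*x))
L(v) = -√v
l(s, W) = 5 (l(s, W) = 5 - s*0/7 = 5 - ⅐*0 = 5 + 0 = 5)
l(2, p(5, 2)) + (139/L(-10))*(-130) = 5 + (139/((-√(-10))))*(-130) = 5 + (139/((-I*√10)))*(-130) = 5 + (139*(I*√10/10))*(-130) = 5 + (139*I*√10/10)*(-130) = 5 - 1807*I*√10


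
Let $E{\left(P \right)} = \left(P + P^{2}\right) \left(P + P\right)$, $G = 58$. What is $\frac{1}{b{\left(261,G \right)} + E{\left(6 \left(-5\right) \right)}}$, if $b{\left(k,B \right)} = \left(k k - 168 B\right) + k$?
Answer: $\frac{1}{6438} \approx 0.00015533$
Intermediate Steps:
$b{\left(k,B \right)} = k + k^{2} - 168 B$ ($b{\left(k,B \right)} = \left(k^{2} - 168 B\right) + k = k + k^{2} - 168 B$)
$E{\left(P \right)} = 2 P \left(P + P^{2}\right)$ ($E{\left(P \right)} = \left(P + P^{2}\right) 2 P = 2 P \left(P + P^{2}\right)$)
$\frac{1}{b{\left(261,G \right)} + E{\left(6 \left(-5\right) \right)}} = \frac{1}{\left(261 + 261^{2} - 9744\right) + 2 \left(6 \left(-5\right)\right)^{2} \left(1 + 6 \left(-5\right)\right)} = \frac{1}{\left(261 + 68121 - 9744\right) + 2 \left(-30\right)^{2} \left(1 - 30\right)} = \frac{1}{58638 + 2 \cdot 900 \left(-29\right)} = \frac{1}{58638 - 52200} = \frac{1}{6438}$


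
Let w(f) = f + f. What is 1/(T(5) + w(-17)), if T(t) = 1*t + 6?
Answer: -1/23 ≈ -0.043478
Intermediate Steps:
T(t) = 6 + t (T(t) = t + 6 = 6 + t)
w(f) = 2*f
1/(T(5) + w(-17)) = 1/((6 + 5) + 2*(-17)) = 1/(11 - 34) = 1/(-23) = -1/23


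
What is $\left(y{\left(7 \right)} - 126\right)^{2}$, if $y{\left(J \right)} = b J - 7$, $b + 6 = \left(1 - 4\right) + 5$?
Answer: $25921$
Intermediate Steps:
$b = -4$ ($b = -6 + \left(\left(1 - 4\right) + 5\right) = -6 + \left(-3 + 5\right) = -6 + 2 = -4$)
$y{\left(J \right)} = -7 - 4 J$ ($y{\left(J \right)} = - 4 J - 7 = -7 - 4 J$)
$\left(y{\left(7 \right)} - 126\right)^{2} = \left(\left(-7 - 28\right) - 126\right)^{2} = \left(-35 - 126\right)^{2} = \left(-161\right)^{2} = 25921$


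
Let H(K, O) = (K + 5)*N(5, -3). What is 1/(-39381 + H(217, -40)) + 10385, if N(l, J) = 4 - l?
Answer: 411277154/39603 ≈ 10385.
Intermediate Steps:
H(K, O) = -5 - K (H(K, O) = (K + 5)*(4 - 1*5) = (5 + K)*(4 - 5) = (5 + K)*(-1) = -5 - K)
1/(-39381 + H(217, -40)) + 10385 = 1/(-39381 + (-5 - 1*217)) + 10385 = 1/(-39381 + (-5 - 217)) + 10385 = 1/(-39381 - 222) + 10385 = 1/(-39603) + 10385 = -1/39603 + 10385 = 411277154/39603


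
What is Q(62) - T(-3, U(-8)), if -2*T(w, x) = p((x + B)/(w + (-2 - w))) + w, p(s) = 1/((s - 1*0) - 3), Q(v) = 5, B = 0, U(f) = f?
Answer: 4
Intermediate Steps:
p(s) = 1/(-3 + s) (p(s) = 1/((s + 0) - 3) = 1/(s - 3) = 1/(-3 + s))
T(w, x) = -w/2 - 1/(2*(-3 - x/2)) (T(w, x) = -(1/(-3 + (x + 0)/(w + (-2 - w))) + w)/2 = -(1/(-3 + x/(-2)) + w)/2 = -(1/(-3 + x*(-½)) + w)/2 = -(1/(-3 - x/2) + w)/2 = -(w + 1/(-3 - x/2))/2 = -w/2 - 1/(2*(-3 - x/2)))
Q(62) - T(-3, U(-8)) = 5 - (2 - 1*(-3)*(6 - 8))/(2*(6 - 8)) = 5 - (2 - 1*(-3)*(-2))/(2*(-2)) = 5 - (-1)*(2 - 6)/(2*2) = 5 - (-1)*(-4)/(2*2) = 5 - 1*1 = 5 - 1 = 4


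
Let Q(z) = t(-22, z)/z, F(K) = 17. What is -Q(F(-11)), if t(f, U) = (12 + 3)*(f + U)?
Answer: 75/17 ≈ 4.4118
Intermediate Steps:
t(f, U) = 15*U + 15*f (t(f, U) = 15*(U + f) = 15*U + 15*f)
Q(z) = (-330 + 15*z)/z (Q(z) = (15*z + 15*(-22))/z = (15*z - 330)/z = (-330 + 15*z)/z)
-Q(F(-11)) = -(15 - 330/17) = -1*(-75/17) = 75/17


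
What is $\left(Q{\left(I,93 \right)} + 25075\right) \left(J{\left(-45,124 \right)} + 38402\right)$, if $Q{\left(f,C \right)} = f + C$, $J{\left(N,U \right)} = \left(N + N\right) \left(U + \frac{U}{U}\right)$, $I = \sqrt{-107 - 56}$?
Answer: $683361536 + 27152 i \sqrt{163} \approx 6.8336 \cdot 10^{8} + 3.4665 \cdot 10^{5} i$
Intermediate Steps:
$I = i \sqrt{163}$ ($I = \sqrt{-163} = i \sqrt{163} \approx 12.767 i$)
$J{\left(N,U \right)} = 2 N \left(1 + U\right)$ ($J{\left(N,U \right)} = 2 N \left(U + 1\right) = 2 N \left(1 + U\right)$)
$Q{\left(f,C \right)} = C + f$
$\left(Q{\left(I,93 \right)} + 25075\right) \left(J{\left(-45,124 \right)} + 38402\right) = \left(\left(93 + i \sqrt{163}\right) + 25075\right) \left(2 \left(-45\right) \left(1 + 124\right) + 38402\right) = \left(25168 + i \sqrt{163}\right) \left(2 \left(-45\right) 125 + 38402\right) = \left(25168 + i \sqrt{163}\right) \left(-11250 + 38402\right) = \left(25168 + i \sqrt{163}\right) 27152 = 683361536 + 27152 i \sqrt{163}$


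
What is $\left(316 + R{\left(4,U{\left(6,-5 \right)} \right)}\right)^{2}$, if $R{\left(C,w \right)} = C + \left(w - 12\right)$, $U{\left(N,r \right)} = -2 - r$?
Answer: $96721$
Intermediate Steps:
$R{\left(C,w \right)} = -12 + C + w$ ($R{\left(C,w \right)} = C + \left(w - 12\right) = C + \left(-12 + w\right) = -12 + C + w$)
$\left(316 + R{\left(4,U{\left(6,-5 \right)} \right)}\right)^{2} = \left(316 - 5\right)^{2} = 311^{2} = 96721$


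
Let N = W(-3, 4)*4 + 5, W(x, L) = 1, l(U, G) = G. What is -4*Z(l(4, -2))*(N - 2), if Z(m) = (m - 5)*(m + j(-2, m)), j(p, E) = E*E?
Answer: 392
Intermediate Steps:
j(p, E) = E**2
Z(m) = (-5 + m)*(m + m**2) (Z(m) = (m - 5)*(m + m**2) = (-5 + m)*(m + m**2))
N = 9 (N = 1*4 + 5 = 4 + 5 = 9)
-4*Z(l(4, -2))*(N - 2) = -4*(-2*(-5 + (-2)**2 - 4*(-2)))*(9 - 2) = -4*(-2*(-5 + 4 + 8))*7 = -4*(-2*7)*7 = -(-56)*7 = -4*(-98) = 392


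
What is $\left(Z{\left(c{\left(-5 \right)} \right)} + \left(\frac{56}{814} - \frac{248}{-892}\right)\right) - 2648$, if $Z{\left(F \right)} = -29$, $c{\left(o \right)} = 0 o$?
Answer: $- \frac{242935719}{90761} \approx -2676.7$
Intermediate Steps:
$c{\left(o \right)} = 0$
$\left(Z{\left(c{\left(-5 \right)} \right)} + \left(\frac{56}{814} - \frac{248}{-892}\right)\right) - 2648 = \left(-29 + \left(\frac{56}{814} - \frac{248}{-892}\right)\right) - 2648 = \left(-29 + \left(56 \cdot \frac{1}{814} - - \frac{62}{223}\right)\right) - 2648 = \left(-29 + \left(\frac{28}{407} + \frac{62}{223}\right)\right) - 2648 = \left(-29 + \frac{31478}{90761}\right) - 2648 = - \frac{2600591}{90761} - 2648 = - \frac{242935719}{90761}$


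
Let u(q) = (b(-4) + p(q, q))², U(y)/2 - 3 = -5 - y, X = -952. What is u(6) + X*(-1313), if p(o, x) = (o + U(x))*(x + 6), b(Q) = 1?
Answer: 1264137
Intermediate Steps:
U(y) = -4 - 2*y (U(y) = 6 + 2*(-5 - y) = 6 + (-10 - 2*y) = -4 - 2*y)
p(o, x) = (6 + x)*(-4 + o - 2*x) (p(o, x) = (o + (-4 - 2*x))*(x + 6) = (-4 + o - 2*x)*(6 + x) = (6 + x)*(-4 + o - 2*x))
u(q) = (-23 - q² - 10*q)² (u(q) = (1 + (-24 - 16*q - 2*q² + 6*q + q*q))² = (1 + (-24 - 16*q - 2*q² + 6*q + q²))² = (1 + (-24 - q² - 10*q))² = (-23 - q² - 10*q)²)
u(6) + X*(-1313) = (-23 - 1*6² - 10*6)² - 952*(-1313) = (-23 - 1*36 - 60)² + 1249976 = (-23 - 36 - 60)² + 1249976 = (-119)² + 1249976 = 14161 + 1249976 = 1264137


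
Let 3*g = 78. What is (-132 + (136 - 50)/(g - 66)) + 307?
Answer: 3457/20 ≈ 172.85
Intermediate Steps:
g = 26 (g = (1/3)*78 = 26)
(-132 + (136 - 50)/(g - 66)) + 307 = (-132 + (136 - 50)/(26 - 66)) + 307 = (-132 + 86/(-40)) + 307 = (-132 + 86*(-1/40)) + 307 = (-132 - 43/20) + 307 = -2683/20 + 307 = 3457/20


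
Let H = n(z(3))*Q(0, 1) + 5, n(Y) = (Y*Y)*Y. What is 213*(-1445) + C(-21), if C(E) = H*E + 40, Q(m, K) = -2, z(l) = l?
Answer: -306716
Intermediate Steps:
n(Y) = Y³ (n(Y) = Y²*Y = Y³)
H = -49 (H = 3³*(-2) + 5 = 27*(-2) + 5 = -54 + 5 = -49)
C(E) = 40 - 49*E (C(E) = -49*E + 40 = 40 - 49*E)
213*(-1445) + C(-21) = 213*(-1445) + (40 - 49*(-21)) = -307785 + (40 + 1029) = -307785 + 1069 = -306716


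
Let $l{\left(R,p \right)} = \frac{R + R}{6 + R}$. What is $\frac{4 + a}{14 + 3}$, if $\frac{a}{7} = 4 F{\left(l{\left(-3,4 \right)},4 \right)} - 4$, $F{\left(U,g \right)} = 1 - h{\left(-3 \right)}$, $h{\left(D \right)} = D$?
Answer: $\frac{88}{17} \approx 5.1765$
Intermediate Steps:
$l{\left(R,p \right)} = \frac{2 R}{6 + R}$
$F{\left(U,g \right)} = 4$ ($F{\left(U,g \right)} = 1 - -3 = 1 + 3 = 4$)
$a = 84$ ($a = 7 \left(4 \cdot 4 - 4\right) = 7 \left(16 - 4\right) = 7 \cdot 12 = 84$)
$\frac{4 + a}{14 + 3} = \frac{4 + 84}{14 + 3} = \frac{1}{17} \cdot 88 = \frac{88}{17}$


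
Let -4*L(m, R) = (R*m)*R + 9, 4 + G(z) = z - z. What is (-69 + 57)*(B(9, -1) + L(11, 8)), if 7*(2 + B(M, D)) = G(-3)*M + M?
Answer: 15465/7 ≈ 2209.3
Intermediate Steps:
G(z) = -4 (G(z) = -4 + (z - z) = -4 + 0 = -4)
L(m, R) = -9/4 - m*R**2/4 (L(m, R) = -((R*m)*R + 9)/4 = -(m*R**2 + 9)/4 = -(9 + m*R**2)/4 = -9/4 - m*R**2/4)
B(M, D) = -2 - 3*M/7 (B(M, D) = -2 + (-4*M + M)/7 = -2 + (-3*M)/7 = -2 - 3*M/7)
(-69 + 57)*(B(9, -1) + L(11, 8)) = (-69 + 57)*((-2 - 3/7*9) + (-9/4 - 1/4*11*8**2)) = -12*((-2 - 27/7) + (-9/4 - 1/4*11*64)) = -12*(-41/7 + (-9/4 - 176)) = -12*(-41/7 - 713/4) = -12*(-5155/28) = 15465/7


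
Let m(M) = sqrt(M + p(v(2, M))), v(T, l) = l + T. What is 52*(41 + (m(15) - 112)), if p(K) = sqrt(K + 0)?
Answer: -3692 + 52*sqrt(15 + sqrt(17)) ≈ -3464.6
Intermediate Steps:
v(T, l) = T + l
p(K) = sqrt(K)
m(M) = sqrt(M + sqrt(2 + M))
52*(41 + (m(15) - 112)) = 52*(41 + (sqrt(15 + sqrt(2 + 15)) - 112)) = 52*(41 + (sqrt(15 + sqrt(17)) - 112)) = 52*(41 + (-112 + sqrt(15 + sqrt(17)))) = 52*(-71 + sqrt(15 + sqrt(17))) = -3692 + 52*sqrt(15 + sqrt(17))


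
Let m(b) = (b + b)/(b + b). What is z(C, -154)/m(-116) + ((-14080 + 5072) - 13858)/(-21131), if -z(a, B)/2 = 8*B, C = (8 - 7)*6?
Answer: 52089650/21131 ≈ 2465.1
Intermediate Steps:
C = 6 (C = 1*6 = 6)
z(a, B) = -16*B
m(b) = 1 (m(b) = (2*b)/((2*b)) = (2*b)*(1/(2*b)) = 1)
z(C, -154)/m(-116) + ((-14080 + 5072) - 13858)/(-21131) = -16*(-154)/1 + ((-14080 + 5072) - 13858)/(-21131) = 2464*1 + (-9008 - 13858)*(-1/21131) = 2464 - 22866*(-1/21131) = 2464 + 22866/21131 = 52089650/21131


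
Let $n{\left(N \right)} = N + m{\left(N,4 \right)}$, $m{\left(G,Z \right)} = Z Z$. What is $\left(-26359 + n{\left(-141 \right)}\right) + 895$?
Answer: $-25589$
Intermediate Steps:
$m{\left(G,Z \right)} = Z^{2}$
$n{\left(N \right)} = 16 + N$ ($n{\left(N \right)} = N + 4^{2} = N + 16 = 16 + N$)
$\left(-26359 + n{\left(-141 \right)}\right) + 895 = \left(-26359 + \left(16 - 141\right)\right) + 895 = \left(-26359 - 125\right) + 895 = -26484 + 895 = -25589$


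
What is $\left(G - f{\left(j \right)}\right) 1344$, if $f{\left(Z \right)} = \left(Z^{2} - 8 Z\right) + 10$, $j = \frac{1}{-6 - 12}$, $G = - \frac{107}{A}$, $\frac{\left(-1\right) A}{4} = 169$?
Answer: $- \frac{63100576}{4563} \approx -13829.0$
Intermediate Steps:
$A = -676$ ($A = \left(-4\right) 169 = -676$)
$G = \frac{107}{676}$ ($G = - \frac{107}{-676} = \left(-107\right) \left(- \frac{1}{676}\right) = \frac{107}{676} \approx 0.15828$)
$j = - \frac{1}{18}$ ($j = \frac{1}{-18} = - \frac{1}{18} \approx -0.055556$)
$f{\left(Z \right)} = 10 + Z^{2} - 8 Z$
$\left(G - f{\left(j \right)}\right) 1344 = \left(\frac{107}{676} - \left(10 + \left(- \frac{1}{18}\right)^{2} - - \frac{4}{9}\right)\right) 1344 = \left(\frac{107}{676} - \left(10 + \frac{1}{324} + \frac{4}{9}\right)\right) 1344 = \left(\frac{107}{676} - \frac{3385}{324}\right) 1344 = \left(- \frac{281699}{27378}\right) 1344 = - \frac{63100576}{4563}$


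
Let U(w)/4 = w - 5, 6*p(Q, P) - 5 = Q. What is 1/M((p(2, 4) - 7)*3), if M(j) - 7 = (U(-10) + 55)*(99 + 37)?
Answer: -1/673 ≈ -0.0014859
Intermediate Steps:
p(Q, P) = 5/6 + Q/6
U(w) = -20 + 4*w (U(w) = 4*(w - 5) = 4*(-5 + w) = -20 + 4*w)
M(j) = -673 (M(j) = 7 + ((-20 + 4*(-10)) + 55)*(99 + 37) = 7 + ((-20 - 40) + 55)*136 = 7 + (-60 + 55)*136 = 7 - 5*136 = 7 - 680 = -673)
1/M((p(2, 4) - 7)*3) = 1/(-673) = -1/673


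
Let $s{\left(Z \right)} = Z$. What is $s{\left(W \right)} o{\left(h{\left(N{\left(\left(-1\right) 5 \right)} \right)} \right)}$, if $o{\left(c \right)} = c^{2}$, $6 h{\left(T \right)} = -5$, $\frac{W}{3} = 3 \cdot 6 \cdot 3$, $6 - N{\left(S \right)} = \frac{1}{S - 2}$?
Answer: $\frac{225}{2} \approx 112.5$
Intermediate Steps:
$N{\left(S \right)} = 6 - \frac{1}{-2 + S}$ ($N{\left(S \right)} = 6 - \frac{1}{S - 2} = 6 - \frac{1}{-2 + S}$)
$W = 162$ ($W = 3 \cdot 3 \cdot 6 \cdot 3 = 3 \cdot 18 \cdot 3 = 3 \cdot 54 = 162$)
$h{\left(T \right)} = - \frac{5}{6}$ ($h{\left(T \right)} = \frac{1}{6} \left(-5\right) = - \frac{5}{6}$)
$s{\left(W \right)} o{\left(h{\left(N{\left(\left(-1\right) 5 \right)} \right)} \right)} = 162 \left(- \frac{5}{6}\right)^{2} = 162 \cdot \frac{25}{36} = \frac{225}{2}$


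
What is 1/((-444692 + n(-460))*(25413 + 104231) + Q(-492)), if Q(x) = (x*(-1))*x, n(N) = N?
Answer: -1/57711527952 ≈ -1.7328e-11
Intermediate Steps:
Q(x) = -x² (Q(x) = (-x)*x = -x²)
1/((-444692 + n(-460))*(25413 + 104231) + Q(-492)) = 1/((-444692 - 460)*(25413 + 104231) - 1*(-492)²) = 1/(-445152*129644 - 1*242064) = 1/(-57711285888 - 242064) = 1/(-57711527952) = -1/57711527952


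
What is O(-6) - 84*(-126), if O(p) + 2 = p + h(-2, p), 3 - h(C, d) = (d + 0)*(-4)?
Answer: 10555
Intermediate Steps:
h(C, d) = 3 + 4*d (h(C, d) = 3 - (d + 0)*(-4) = 3 - d*(-4) = 3 - (-4)*d = 3 + 4*d)
O(p) = 1 + 5*p (O(p) = -2 + (p + (3 + 4*p)) = -2 + (3 + 5*p) = 1 + 5*p)
O(-6) - 84*(-126) = (1 + 5*(-6)) - 84*(-126) = (1 - 30) + 10584 = -29 + 10584 = 10555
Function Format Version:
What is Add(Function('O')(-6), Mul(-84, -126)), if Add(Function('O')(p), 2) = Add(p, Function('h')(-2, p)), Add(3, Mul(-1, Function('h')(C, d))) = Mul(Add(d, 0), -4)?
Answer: 10555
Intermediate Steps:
Function('h')(C, d) = Add(3, Mul(4, d)) (Function('h')(C, d) = Add(3, Mul(-1, Mul(Add(d, 0), -4))) = Add(3, Mul(-1, Mul(d, -4))) = Add(3, Mul(-1, Mul(-4, d))) = Add(3, Mul(4, d)))
Function('O')(p) = Add(1, Mul(5, p)) (Function('O')(p) = Add(-2, Add(p, Add(3, Mul(4, p)))) = Add(-2, Add(3, Mul(5, p))) = Add(1, Mul(5, p)))
Add(Function('O')(-6), Mul(-84, -126)) = Add(Add(1, Mul(5, -6)), Mul(-84, -126)) = Add(Add(1, -30), 10584) = Add(-29, 10584) = 10555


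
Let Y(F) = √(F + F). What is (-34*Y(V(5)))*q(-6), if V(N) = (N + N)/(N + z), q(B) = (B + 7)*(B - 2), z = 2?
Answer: 544*√35/7 ≈ 459.76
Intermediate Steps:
q(B) = (-2 + B)*(7 + B) (q(B) = (7 + B)*(-2 + B) = (-2 + B)*(7 + B))
V(N) = 2*N/(2 + N) (V(N) = (N + N)/(N + 2) = (2*N)/(2 + N) = 2*N/(2 + N))
Y(F) = √2*√F (Y(F) = √(2*F) = √2*√F)
(-34*Y(V(5)))*q(-6) = (-34*√2*√(2*5/(2 + 5)))*(-14 + (-6)² + 5*(-6)) = (-34*√2*√(2*5/7))*(-14 + 36 - 30) = -34*√2*√(2*5*(⅐))*(-8) = -34*√2*√(10/7)*(-8) = -34*√2*√70/7*(-8) = -68*√35/7*(-8) = 544*√35/7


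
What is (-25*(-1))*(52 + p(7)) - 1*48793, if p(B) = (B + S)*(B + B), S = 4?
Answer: -43643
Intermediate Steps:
p(B) = 2*B*(4 + B) (p(B) = (B + 4)*(B + B) = (4 + B)*(2*B) = 2*B*(4 + B))
(-25*(-1))*(52 + p(7)) - 1*48793 = (-25*(-1))*(52 + 2*7*(4 + 7)) - 1*48793 = 25*(52 + 2*7*11) - 48793 = 25*(52 + 154) - 48793 = 25*206 - 48793 = 5150 - 48793 = -43643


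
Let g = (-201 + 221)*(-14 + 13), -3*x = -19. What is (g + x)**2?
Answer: 1681/9 ≈ 186.78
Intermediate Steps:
x = 19/3 (x = -1/3*(-19) = 19/3 ≈ 6.3333)
g = -20 (g = 20*(-1) = -20)
(g + x)**2 = (-20 + 19/3)**2 = (-41/3)**2 = 1681/9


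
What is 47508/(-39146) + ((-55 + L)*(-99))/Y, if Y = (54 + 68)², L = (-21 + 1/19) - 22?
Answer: -84092601/149599084 ≈ -0.56212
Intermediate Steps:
L = -816/19 (L = (-21 + 1/19) - 22 = -398/19 - 22 = -816/19 ≈ -42.947)
Y = 14884 (Y = 122² = 14884)
47508/(-39146) + ((-55 + L)*(-99))/Y = 47508/(-39146) + ((-55 - 816/19)*(-99))/14884 = 47508*(-1/39146) - 1861/19*(-99)*(1/14884) = -642/529 + (184239/19)*(1/14884) = -642/529 + 184239/282796 = -84092601/149599084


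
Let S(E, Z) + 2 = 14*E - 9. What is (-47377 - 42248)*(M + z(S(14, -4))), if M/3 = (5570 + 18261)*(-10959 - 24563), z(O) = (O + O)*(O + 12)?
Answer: 227602817994000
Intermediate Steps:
S(E, Z) = -11 + 14*E (S(E, Z) = -2 + (14*E - 9) = -2 + (-9 + 14*E) = -11 + 14*E)
z(O) = 2*O*(12 + O) (z(O) = (2*O)*(12 + O) = 2*O*(12 + O))
M = -2539574346 (M = 3*((5570 + 18261)*(-10959 - 24563)) = 3*(23831*(-35522)) = 3*(-846524782) = -2539574346)
(-47377 - 42248)*(M + z(S(14, -4))) = (-47377 - 42248)*(-2539574346 + 2*(-11 + 14*14)*(12 + (-11 + 14*14))) = -89625*(-2539574346 + 2*(-11 + 196)*(12 + (-11 + 196))) = -89625*(-2539574346 + 2*185*(12 + 185)) = -89625*(-2539574346 + 2*185*197) = -89625*(-2539574346 + 72890) = -89625*(-2539501456) = 227602817994000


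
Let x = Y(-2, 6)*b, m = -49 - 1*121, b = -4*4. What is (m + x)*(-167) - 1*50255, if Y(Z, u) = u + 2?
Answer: -489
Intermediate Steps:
Y(Z, u) = 2 + u
b = -16
m = -170 (m = -49 - 121 = -170)
x = -128 (x = (2 + 6)*(-16) = 8*(-16) = -128)
(m + x)*(-167) - 1*50255 = (-170 - 128)*(-167) - 1*50255 = -298*(-167) - 50255 = 49766 - 50255 = -489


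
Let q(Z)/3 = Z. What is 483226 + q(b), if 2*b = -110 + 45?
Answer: 966257/2 ≈ 4.8313e+5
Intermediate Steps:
b = -65/2 (b = (-110 + 45)/2 = (½)*(-65) = -65/2 ≈ -32.500)
q(Z) = 3*Z
483226 + q(b) = 483226 + 3*(-65/2) = 483226 - 195/2 = 966257/2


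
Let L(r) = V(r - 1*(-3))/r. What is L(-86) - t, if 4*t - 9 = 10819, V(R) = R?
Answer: -232719/86 ≈ -2706.0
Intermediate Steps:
t = 2707 (t = 9/4 + (¼)*10819 = 9/4 + 10819/4 = 2707)
L(r) = (3 + r)/r (L(r) = (r - 1*(-3))/r = (r + 3)/r = (3 + r)/r)
L(-86) - t = (3 - 86)/(-86) - 1*2707 = -1/86*(-83) - 2707 = 83/86 - 2707 = -232719/86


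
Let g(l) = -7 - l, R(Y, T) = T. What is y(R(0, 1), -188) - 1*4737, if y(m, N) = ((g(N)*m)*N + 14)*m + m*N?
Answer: -38939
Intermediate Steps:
y(m, N) = N*m + m*(14 + N*m*(-7 - N)) (y(m, N) = (((-7 - N)*m)*N + 14)*m + m*N = ((m*(-7 - N))*N + 14)*m + N*m = (N*m*(-7 - N) + 14)*m + N*m = (14 + N*m*(-7 - N))*m + N*m = m*(14 + N*m*(-7 - N)) + N*m = N*m + m*(14 + N*m*(-7 - N)))
y(R(0, 1), -188) - 1*4737 = 1*(14 - 188 - 1*(-188)*1*(7 - 188)) - 1*4737 = 1*(14 - 188 - 1*(-188)*1*(-181)) - 4737 = 1*(14 - 188 - 34028) - 4737 = 1*(-34202) - 4737 = -34202 - 4737 = -38939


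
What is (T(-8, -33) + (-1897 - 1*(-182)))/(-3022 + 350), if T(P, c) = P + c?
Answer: 439/668 ≈ 0.65719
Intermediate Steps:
(T(-8, -33) + (-1897 - 1*(-182)))/(-3022 + 350) = ((-8 - 33) + (-1897 - 1*(-182)))/(-3022 + 350) = (-41 + (-1897 + 182))/(-2672) = (-41 - 1715)*(-1/2672) = -1756*(-1/2672) = 439/668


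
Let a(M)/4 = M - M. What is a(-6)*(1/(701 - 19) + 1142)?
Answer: 0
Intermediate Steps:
a(M) = 0 (a(M) = 4*(M - M) = 4*0 = 0)
a(-6)*(1/(701 - 19) + 1142) = 0*(1/(701 - 19) + 1142) = 0*(1/682 + 1142) = 0*(778845/682) = 0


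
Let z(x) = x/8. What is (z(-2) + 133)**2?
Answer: 281961/16 ≈ 17623.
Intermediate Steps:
z(x) = x/8 (z(x) = x*(1/8) = x/8)
(z(-2) + 133)**2 = ((1/8)*(-2) + 133)**2 = (-1/4 + 133)**2 = (531/4)**2 = 281961/16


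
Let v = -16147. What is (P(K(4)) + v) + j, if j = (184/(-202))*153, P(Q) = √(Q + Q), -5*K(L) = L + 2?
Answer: -1644923/101 + 2*I*√15/5 ≈ -16286.0 + 1.5492*I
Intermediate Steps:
K(L) = -⅖ - L/5 (K(L) = -(L + 2)/5 = -(2 + L)/5 = -⅖ - L/5)
P(Q) = √2*√Q (P(Q) = √(2*Q) = √2*√Q)
j = -14076/101 (j = (184*(-1/202))*153 = -92/101*153 = -14076/101 ≈ -139.37)
(P(K(4)) + v) + j = (√2*√(-⅖ - ⅕*4) - 16147) - 14076/101 = (√2*√(-⅖ - ⅘) - 16147) - 14076/101 = (√2*√(-6/5) - 16147) - 14076/101 = (√2*(I*√30/5) - 16147) - 14076/101 = (2*I*√15/5 - 16147) - 14076/101 = (-16147 + 2*I*√15/5) - 14076/101 = -1644923/101 + 2*I*√15/5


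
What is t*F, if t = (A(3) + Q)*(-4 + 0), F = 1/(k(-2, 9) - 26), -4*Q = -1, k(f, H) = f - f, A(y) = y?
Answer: ½ ≈ 0.50000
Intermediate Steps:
k(f, H) = 0
Q = ¼ (Q = -¼*(-1) = ¼ ≈ 0.25000)
F = -1/26 (F = 1/(0 - 26) = 1/(-26) = -1/26 ≈ -0.038462)
t = -13 (t = (3 + ¼)*(-4 + 0) = (13/4)*(-4) = -13)
t*F = -13*(-1/26) = ½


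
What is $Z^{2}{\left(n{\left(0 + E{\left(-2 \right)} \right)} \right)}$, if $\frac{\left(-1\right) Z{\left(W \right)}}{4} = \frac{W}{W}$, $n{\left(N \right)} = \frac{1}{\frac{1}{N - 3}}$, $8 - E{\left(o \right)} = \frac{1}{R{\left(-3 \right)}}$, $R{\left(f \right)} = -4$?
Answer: $16$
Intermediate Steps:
$E{\left(o \right)} = \frac{33}{4}$ ($E{\left(o \right)} = 8 - \frac{1}{-4} = 8 - - \frac{1}{4} = 8 + \frac{1}{4} = \frac{33}{4}$)
$n{\left(N \right)} = -3 + N$ ($n{\left(N \right)} = \frac{1}{\frac{1}{-3 + N}} = -3 + N$)
$Z{\left(W \right)} = -4$ ($Z{\left(W \right)} = - 4 \frac{W}{W} = \left(-4\right) 1 = -4$)
$Z^{2}{\left(n{\left(0 + E{\left(-2 \right)} \right)} \right)} = \left(-4\right)^{2} = 16$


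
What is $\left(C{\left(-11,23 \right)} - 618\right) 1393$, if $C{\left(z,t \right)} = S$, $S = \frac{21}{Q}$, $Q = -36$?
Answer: $- \frac{10340239}{12} \approx -8.6169 \cdot 10^{5}$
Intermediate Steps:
$S = - \frac{7}{12}$ ($S = \frac{21}{-36} = 21 \left(- \frac{1}{36}\right) = - \frac{7}{12} \approx -0.58333$)
$C{\left(z,t \right)} = - \frac{7}{12}$
$\left(C{\left(-11,23 \right)} - 618\right) 1393 = \left(- \frac{7}{12} - 618\right) 1393 = \left(- \frac{7423}{12}\right) 1393 = - \frac{10340239}{12}$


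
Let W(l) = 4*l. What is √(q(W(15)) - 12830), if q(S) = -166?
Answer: 114*I ≈ 114.0*I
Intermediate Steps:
√(q(W(15)) - 12830) = √(-166 - 12830) = √(-12996) = 114*I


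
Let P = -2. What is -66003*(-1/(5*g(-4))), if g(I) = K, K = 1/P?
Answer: -132006/5 ≈ -26401.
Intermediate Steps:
K = -½ (K = 1/(-2) = -½ ≈ -0.50000)
g(I) = -½
-66003*(-1/(5*g(-4))) = -66003/(((-1)²*(-5))*(-½)) = -66003/((1*(-5))*(-½)) = -66003/((-5*(-½))) = -66003/5/2 = -66003*⅖ = -132006/5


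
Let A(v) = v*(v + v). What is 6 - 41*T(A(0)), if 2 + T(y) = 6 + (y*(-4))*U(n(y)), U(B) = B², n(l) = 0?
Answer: -158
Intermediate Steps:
A(v) = 2*v² (A(v) = v*(2*v) = 2*v²)
T(y) = 4 (T(y) = -2 + (6 + (y*(-4))*0²) = -2 + (6 - 4*y*0) = -2 + (6 + 0) = -2 + 6 = 4)
6 - 41*T(A(0)) = 6 - 41*4 = 6 - 164 = -158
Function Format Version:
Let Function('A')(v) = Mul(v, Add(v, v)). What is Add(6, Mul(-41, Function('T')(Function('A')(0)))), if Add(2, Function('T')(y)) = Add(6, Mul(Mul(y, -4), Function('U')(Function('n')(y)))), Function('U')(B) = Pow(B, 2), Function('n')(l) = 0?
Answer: -158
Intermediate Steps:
Function('A')(v) = Mul(2, Pow(v, 2)) (Function('A')(v) = Mul(v, Mul(2, v)) = Mul(2, Pow(v, 2)))
Function('T')(y) = 4 (Function('T')(y) = Add(-2, Add(6, Mul(Mul(y, -4), Pow(0, 2)))) = Add(-2, Add(6, Mul(Mul(-4, y), 0))) = Add(-2, Add(6, 0)) = Add(-2, 6) = 4)
Add(6, Mul(-41, Function('T')(Function('A')(0)))) = Add(6, Mul(-41, 4)) = Add(6, -164) = -158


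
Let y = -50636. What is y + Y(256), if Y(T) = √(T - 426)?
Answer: -50636 + I*√170 ≈ -50636.0 + 13.038*I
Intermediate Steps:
Y(T) = √(-426 + T)
y + Y(256) = -50636 + √(-426 + 256) = -50636 + √(-170) = -50636 + I*√170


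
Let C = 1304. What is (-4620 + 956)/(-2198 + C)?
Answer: 1832/447 ≈ 4.0984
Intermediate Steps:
(-4620 + 956)/(-2198 + C) = (-4620 + 956)/(-2198 + 1304) = -3664/(-894) = -3664*(-1/894) = 1832/447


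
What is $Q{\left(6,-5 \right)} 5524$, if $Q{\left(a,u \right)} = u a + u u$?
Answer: $-27620$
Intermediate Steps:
$Q{\left(a,u \right)} = u^{2} + a u$ ($Q{\left(a,u \right)} = a u + u^{2} = u^{2} + a u$)
$Q{\left(6,-5 \right)} 5524 = - 5 \left(6 - 5\right) 5524 = \left(-5\right) 1 \cdot 5524 = \left(-5\right) 5524 = -27620$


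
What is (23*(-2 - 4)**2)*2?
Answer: 1656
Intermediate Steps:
(23*(-2 - 4)**2)*2 = (23*(-6)**2)*2 = (23*36)*2 = 828*2 = 1656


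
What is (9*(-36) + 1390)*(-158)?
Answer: -168428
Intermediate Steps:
(9*(-36) + 1390)*(-158) = (-324 + 1390)*(-158) = 1066*(-158) = -168428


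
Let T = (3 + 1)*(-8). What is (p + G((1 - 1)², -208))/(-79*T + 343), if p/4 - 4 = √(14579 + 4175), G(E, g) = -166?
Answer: -50/957 + 4*√18754/2871 ≈ 0.13855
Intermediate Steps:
T = -32 (T = 4*(-8) = -32)
p = 16 + 4*√18754 (p = 16 + 4*√(14579 + 4175) = 16 + 4*√18754 ≈ 563.78)
(p + G((1 - 1)², -208))/(-79*T + 343) = ((16 + 4*√18754) - 166)/(-79*(-32) + 343) = (-150 + 4*√18754)/(2528 + 343) = (-150 + 4*√18754)/2871 = (-150 + 4*√18754)*(1/2871) = -50/957 + 4*√18754/2871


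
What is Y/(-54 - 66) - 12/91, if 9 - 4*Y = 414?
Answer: 2073/2912 ≈ 0.71188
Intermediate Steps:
Y = -405/4 (Y = 9/4 - ¼*414 = 9/4 - 207/2 = -405/4 ≈ -101.25)
Y/(-54 - 66) - 12/91 = -405/(4*(-54 - 66)) - 12/91 = -405/4/(-120) - 12*1/91 = -405/4*(-1/120) - 12/91 = 27/32 - 12/91 = 2073/2912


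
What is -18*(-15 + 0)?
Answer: 270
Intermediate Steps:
-18*(-15 + 0) = -18*(-15) = 270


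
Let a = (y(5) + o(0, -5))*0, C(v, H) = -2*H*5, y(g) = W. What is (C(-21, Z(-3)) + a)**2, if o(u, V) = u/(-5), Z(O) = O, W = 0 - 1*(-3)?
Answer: 900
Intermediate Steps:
W = 3 (W = 0 + 3 = 3)
y(g) = 3
o(u, V) = -u/5 (o(u, V) = u*(-1/5) = -u/5)
C(v, H) = -10*H
a = 0 (a = (3 - 1/5*0)*0 = (3 + 0)*0 = 3*0 = 0)
(C(-21, Z(-3)) + a)**2 = (-10*(-3) + 0)**2 = (30 + 0)**2 = 30**2 = 900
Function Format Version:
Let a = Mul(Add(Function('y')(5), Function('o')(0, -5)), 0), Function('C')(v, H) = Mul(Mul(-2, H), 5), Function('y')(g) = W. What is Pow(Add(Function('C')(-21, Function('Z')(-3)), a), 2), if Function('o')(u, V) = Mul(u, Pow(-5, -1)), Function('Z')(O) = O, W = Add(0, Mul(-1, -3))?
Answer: 900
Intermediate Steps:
W = 3 (W = Add(0, 3) = 3)
Function('y')(g) = 3
Function('o')(u, V) = Mul(Rational(-1, 5), u) (Function('o')(u, V) = Mul(u, Rational(-1, 5)) = Mul(Rational(-1, 5), u))
Function('C')(v, H) = Mul(-10, H)
a = 0 (a = Mul(Add(3, Mul(Rational(-1, 5), 0)), 0) = Mul(Add(3, 0), 0) = Mul(3, 0) = 0)
Pow(Add(Function('C')(-21, Function('Z')(-3)), a), 2) = Pow(Add(Mul(-10, -3), 0), 2) = Pow(Add(30, 0), 2) = Pow(30, 2) = 900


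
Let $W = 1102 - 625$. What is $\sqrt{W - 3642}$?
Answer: $i \sqrt{3165} \approx 56.258 i$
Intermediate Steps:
$W = 477$ ($W = 1102 - 625 = 477$)
$\sqrt{W - 3642} = \sqrt{477 - 3642} = \sqrt{-3165} = i \sqrt{3165}$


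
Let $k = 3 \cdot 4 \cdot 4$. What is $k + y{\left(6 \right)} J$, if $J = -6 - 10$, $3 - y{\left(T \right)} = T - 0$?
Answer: $96$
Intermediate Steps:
$y{\left(T \right)} = 3 - T$ ($y{\left(T \right)} = 3 - \left(T - 0\right) = 3 - \left(T + 0\right) = 3 - T$)
$k = 48$ ($k = 12 \cdot 4 = 48$)
$J = -16$
$k + y{\left(6 \right)} J = 48 + \left(3 - 6\right) \left(-16\right) = 48 - -48 = 48 + 48 = 96$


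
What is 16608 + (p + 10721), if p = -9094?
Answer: 18235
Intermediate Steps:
16608 + (p + 10721) = 16608 + (-9094 + 10721) = 16608 + 1627 = 18235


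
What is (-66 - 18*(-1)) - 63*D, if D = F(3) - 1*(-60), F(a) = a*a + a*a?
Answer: -4962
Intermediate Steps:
F(a) = 2*a² (F(a) = a² + a² = 2*a²)
D = 78 (D = 2*3² - 1*(-60) = 2*9 + 60 = 18 + 60 = 78)
(-66 - 18*(-1)) - 63*D = (-66 - 18*(-1)) - 63*78 = (-66 - 1*(-18)) - 4914 = (-66 + 18) - 4914 = -48 - 4914 = -4962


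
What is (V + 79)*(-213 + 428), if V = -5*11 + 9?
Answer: 7095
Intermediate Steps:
V = -46 (V = -55 + 9 = -46)
(V + 79)*(-213 + 428) = (-46 + 79)*(-213 + 428) = 33*215 = 7095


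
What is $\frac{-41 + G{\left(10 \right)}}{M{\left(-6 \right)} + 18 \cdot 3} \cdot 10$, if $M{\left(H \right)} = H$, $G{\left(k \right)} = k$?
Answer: $- \frac{155}{24} \approx -6.4583$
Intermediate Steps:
$\frac{-41 + G{\left(10 \right)}}{M{\left(-6 \right)} + 18 \cdot 3} \cdot 10 = \frac{-41 + 10}{-6 + 18 \cdot 3} \cdot 10 = - \frac{31}{-6 + 54} \cdot 10 = - \frac{31}{48} \cdot 10 = \left(-31\right) \frac{1}{48} \cdot 10 = \left(- \frac{31}{48}\right) 10 = - \frac{155}{24}$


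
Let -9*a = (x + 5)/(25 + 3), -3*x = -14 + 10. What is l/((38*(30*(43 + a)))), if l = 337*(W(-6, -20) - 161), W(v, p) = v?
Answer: -3545577/3086455 ≈ -1.1488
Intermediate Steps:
x = 4/3 (x = -(-14 + 10)/3 = -1/3*(-4) = 4/3 ≈ 1.3333)
a = -19/756 (a = -(4/3 + 5)/(9*(25 + 3)) = -19/(27*28) = -1/9*19/84 = -19/756 ≈ -0.025132)
l = -56279 (l = 337*(-6 - 161) = 337*(-167) = -56279)
l/((38*(30*(43 + a)))) = -56279*1/(1140*(43 - 19/756)) = -56279/(38*(30*(32489/756))) = -56279/(38*(162445/126)) = -56279/3086455/63 = -56279*63/3086455 = -3545577/3086455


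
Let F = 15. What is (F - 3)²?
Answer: 144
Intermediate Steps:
(F - 3)² = (15 - 3)² = 12² = 144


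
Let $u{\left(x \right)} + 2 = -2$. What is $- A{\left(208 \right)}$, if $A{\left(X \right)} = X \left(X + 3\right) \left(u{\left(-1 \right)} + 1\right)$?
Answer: $131664$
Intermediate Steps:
$u{\left(x \right)} = -4$ ($u{\left(x \right)} = -2 - 2 = -4$)
$A{\left(X \right)} = - 3 X \left(3 + X\right)$ ($A{\left(X \right)} = X \left(X + 3\right) \left(-4 + 1\right) = X \left(3 + X\right) \left(-3\right) = - 3 X \left(3 + X\right)$)
$- A{\left(208 \right)} = - 3 \cdot 208 \left(-3 - 208\right) = - 3 \cdot 208 \left(-211\right) = \left(-1\right) \left(-131664\right) = 131664$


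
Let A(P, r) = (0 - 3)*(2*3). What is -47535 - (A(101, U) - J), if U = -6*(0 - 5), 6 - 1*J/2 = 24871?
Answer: -97247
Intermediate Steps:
J = -49730 (J = 12 - 2*24871 = 12 - 49742 = -49730)
U = 30 (U = -6*(-5) = 30)
A(P, r) = -18 (A(P, r) = -3*6 = -18)
-47535 - (A(101, U) - J) = -47535 - (-18 - 1*(-49730)) = -47535 - (-18 + 49730) = -47535 - 1*49712 = -47535 - 49712 = -97247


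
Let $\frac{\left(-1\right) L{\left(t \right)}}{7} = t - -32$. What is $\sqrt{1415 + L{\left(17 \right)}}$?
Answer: $4 \sqrt{67} \approx 32.741$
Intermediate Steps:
$L{\left(t \right)} = -224 - 7 t$ ($L{\left(t \right)} = - 7 \left(t - -32\right) = - 7 \left(t + 32\right) = - 7 \left(32 + t\right) = -224 - 7 t$)
$\sqrt{1415 + L{\left(17 \right)}} = \sqrt{1415 - 343} = \sqrt{1072} = 4 \sqrt{67}$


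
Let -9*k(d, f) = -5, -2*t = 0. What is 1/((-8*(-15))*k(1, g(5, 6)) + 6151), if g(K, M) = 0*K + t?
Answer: 3/18653 ≈ 0.00016083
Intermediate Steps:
t = 0 (t = -½*0 = 0)
g(K, M) = 0 (g(K, M) = 0*K + 0 = 0 + 0 = 0)
k(d, f) = 5/9 (k(d, f) = -⅑*(-5) = 5/9)
1/((-8*(-15))*k(1, g(5, 6)) + 6151) = 1/(-8*(-15)*(5/9) + 6151) = 1/(120*(5/9) + 6151) = 1/(200/3 + 6151) = 1/(18653/3) = 3/18653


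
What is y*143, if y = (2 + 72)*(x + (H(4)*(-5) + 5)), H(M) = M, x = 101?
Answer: 910052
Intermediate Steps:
y = 6364 (y = (2 + 72)*(101 + (4*(-5) + 5)) = 74*(101 + (-20 + 5)) = 74*(101 - 15) = 74*86 = 6364)
y*143 = 6364*143 = 910052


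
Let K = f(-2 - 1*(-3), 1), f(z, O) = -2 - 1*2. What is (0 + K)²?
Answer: 16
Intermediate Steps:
f(z, O) = -4 (f(z, O) = -2 - 2 = -4)
K = -4
(0 + K)² = (0 - 4)² = (-4)² = 16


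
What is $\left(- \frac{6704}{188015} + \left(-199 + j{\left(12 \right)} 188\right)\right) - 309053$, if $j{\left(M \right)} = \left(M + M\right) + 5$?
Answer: $- \frac{57118963704}{188015} \approx -3.038 \cdot 10^{5}$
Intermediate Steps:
$j{\left(M \right)} = 5 + 2 M$ ($j{\left(M \right)} = 2 M + 5 = 5 + 2 M$)
$\left(- \frac{6704}{188015} + \left(-199 + j{\left(12 \right)} 188\right)\right) - 309053 = \left(- \frac{6704}{188015} - \left(199 - \left(5 + 2 \cdot 12\right) 188\right)\right) - 309053 = \left(\left(-6704\right) \frac{1}{188015} - \left(199 - \left(5 + 24\right) 188\right)\right) - 309053 = \left(- \frac{6704}{188015} + \left(-199 + 29 \cdot 188\right)\right) - 309053 = \left(- \frac{6704}{188015} + \left(-199 + 5452\right)\right) - 309053 = \left(- \frac{6704}{188015} + 5253\right) - 309053 = \frac{987636091}{188015} - 309053 = - \frac{57118963704}{188015}$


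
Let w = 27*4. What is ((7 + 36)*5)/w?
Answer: 215/108 ≈ 1.9907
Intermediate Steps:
w = 108
((7 + 36)*5)/w = ((7 + 36)*5)/108 = (43*5)*(1/108) = 215*(1/108) = 215/108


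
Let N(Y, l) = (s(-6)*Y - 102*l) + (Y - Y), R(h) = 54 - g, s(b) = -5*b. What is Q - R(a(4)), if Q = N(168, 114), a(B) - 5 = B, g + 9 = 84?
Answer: -6567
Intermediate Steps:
g = 75 (g = -9 + 84 = 75)
a(B) = 5 + B
R(h) = -21 (R(h) = 54 - 1*75 = 54 - 75 = -21)
N(Y, l) = -102*l + 30*Y (N(Y, l) = ((-5*(-6))*Y - 102*l) + (Y - Y) = (30*Y - 102*l) + 0 = (-102*l + 30*Y) + 0 = -102*l + 30*Y)
Q = -6588 (Q = -102*114 + 30*168 = -11628 + 5040 = -6588)
Q - R(a(4)) = -6588 - 1*(-21) = -6588 + 21 = -6567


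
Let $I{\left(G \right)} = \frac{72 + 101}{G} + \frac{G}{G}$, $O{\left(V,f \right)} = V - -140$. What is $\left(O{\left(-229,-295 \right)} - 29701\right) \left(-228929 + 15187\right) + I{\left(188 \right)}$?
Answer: $\frac{1197066346201}{188} \approx 6.3674 \cdot 10^{9}$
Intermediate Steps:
$O{\left(V,f \right)} = 140 + V$ ($O{\left(V,f \right)} = V + 140 = 140 + V$)
$I{\left(G \right)} = 1 + \frac{173}{G}$ ($I{\left(G \right)} = \frac{173}{G} + 1 = 1 + \frac{173}{G}$)
$\left(O{\left(-229,-295 \right)} - 29701\right) \left(-228929 + 15187\right) + I{\left(188 \right)} = \left(\left(140 - 229\right) - 29701\right) \left(-228929 + 15187\right) + \frac{173 + 188}{188} = \left(-89 - 29701\right) \left(-213742\right) + \frac{1}{188} \cdot 361 = \left(-29790\right) \left(-213742\right) + \frac{361}{188} = 6367374180 + \frac{361}{188} = \frac{1197066346201}{188}$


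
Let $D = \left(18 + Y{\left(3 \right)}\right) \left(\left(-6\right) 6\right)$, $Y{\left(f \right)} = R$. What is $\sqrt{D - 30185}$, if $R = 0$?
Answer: $i \sqrt{30833} \approx 175.59 i$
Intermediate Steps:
$Y{\left(f \right)} = 0$
$D = -648$ ($D = \left(18 + 0\right) \left(\left(-6\right) 6\right) = 18 \left(-36\right) = -648$)
$\sqrt{D - 30185} = \sqrt{-648 - 30185} = \sqrt{-30833} = i \sqrt{30833}$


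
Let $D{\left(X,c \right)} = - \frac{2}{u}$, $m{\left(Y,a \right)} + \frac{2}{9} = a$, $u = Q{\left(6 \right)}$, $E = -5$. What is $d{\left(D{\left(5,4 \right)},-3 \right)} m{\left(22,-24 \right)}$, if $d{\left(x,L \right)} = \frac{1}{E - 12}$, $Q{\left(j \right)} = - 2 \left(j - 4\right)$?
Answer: $\frac{218}{153} \approx 1.4248$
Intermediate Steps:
$Q{\left(j \right)} = 8 - 2 j$ ($Q{\left(j \right)} = - 2 \left(-4 + j\right) = 8 - 2 j$)
$u = -4$ ($u = 8 - 12 = -4$)
$m{\left(Y,a \right)} = - \frac{2}{9} + a$
$D{\left(X,c \right)} = \frac{1}{2}$ ($D{\left(X,c \right)} = - \frac{2}{-4} = \left(-2\right) \left(- \frac{1}{4}\right) = \frac{1}{2}$)
$d{\left(x,L \right)} = - \frac{1}{17}$ ($d{\left(x,L \right)} = \frac{1}{-5 - 12} = \frac{1}{-17} = - \frac{1}{17}$)
$d{\left(D{\left(5,4 \right)},-3 \right)} m{\left(22,-24 \right)} = - \frac{- \frac{2}{9} - 24}{17} = \left(- \frac{1}{17}\right) \left(- \frac{218}{9}\right) = \frac{218}{153}$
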